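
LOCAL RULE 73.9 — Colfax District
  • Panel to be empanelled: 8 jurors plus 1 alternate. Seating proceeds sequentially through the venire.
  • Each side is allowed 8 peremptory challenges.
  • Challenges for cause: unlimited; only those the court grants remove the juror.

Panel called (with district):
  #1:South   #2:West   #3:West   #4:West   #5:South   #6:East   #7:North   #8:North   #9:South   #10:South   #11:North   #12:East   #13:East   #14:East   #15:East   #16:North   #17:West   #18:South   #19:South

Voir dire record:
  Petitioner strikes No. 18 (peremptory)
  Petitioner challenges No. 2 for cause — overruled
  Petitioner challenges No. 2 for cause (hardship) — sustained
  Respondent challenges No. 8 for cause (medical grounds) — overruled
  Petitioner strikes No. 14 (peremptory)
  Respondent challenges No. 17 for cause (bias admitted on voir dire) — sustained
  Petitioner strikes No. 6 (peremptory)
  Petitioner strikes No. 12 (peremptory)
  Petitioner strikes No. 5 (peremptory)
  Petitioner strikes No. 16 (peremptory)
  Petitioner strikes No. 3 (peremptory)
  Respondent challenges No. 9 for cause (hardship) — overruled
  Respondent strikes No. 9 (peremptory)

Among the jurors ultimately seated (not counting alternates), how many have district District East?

Removed: #2, #3, #5, #6, #9, #12, #14, #16, #17, #18.
Seated jurors 1–8: #1, #4, #7, #8, #10, #11, #13, #15 (alternates #19 not counted).
Of those, in District East: #13, #15 → 2.

2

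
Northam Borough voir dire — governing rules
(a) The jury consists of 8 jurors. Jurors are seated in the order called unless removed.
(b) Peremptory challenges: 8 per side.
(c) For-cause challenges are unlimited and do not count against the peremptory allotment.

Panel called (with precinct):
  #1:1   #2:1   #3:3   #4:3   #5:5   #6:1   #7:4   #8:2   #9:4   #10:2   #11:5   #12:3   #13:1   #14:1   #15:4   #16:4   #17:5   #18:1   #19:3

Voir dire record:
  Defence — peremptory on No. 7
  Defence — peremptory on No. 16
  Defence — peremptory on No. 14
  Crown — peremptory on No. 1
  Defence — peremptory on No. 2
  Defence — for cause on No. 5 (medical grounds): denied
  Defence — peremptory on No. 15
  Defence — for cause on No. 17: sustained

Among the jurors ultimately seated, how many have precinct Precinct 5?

2

Removed: #1, #2, #7, #14, #15, #16, #17.
Seated jurors 1–8: #3, #4, #5, #6, #8, #9, #10, #11.
Of those, in Precinct 5: #5, #11 → 2.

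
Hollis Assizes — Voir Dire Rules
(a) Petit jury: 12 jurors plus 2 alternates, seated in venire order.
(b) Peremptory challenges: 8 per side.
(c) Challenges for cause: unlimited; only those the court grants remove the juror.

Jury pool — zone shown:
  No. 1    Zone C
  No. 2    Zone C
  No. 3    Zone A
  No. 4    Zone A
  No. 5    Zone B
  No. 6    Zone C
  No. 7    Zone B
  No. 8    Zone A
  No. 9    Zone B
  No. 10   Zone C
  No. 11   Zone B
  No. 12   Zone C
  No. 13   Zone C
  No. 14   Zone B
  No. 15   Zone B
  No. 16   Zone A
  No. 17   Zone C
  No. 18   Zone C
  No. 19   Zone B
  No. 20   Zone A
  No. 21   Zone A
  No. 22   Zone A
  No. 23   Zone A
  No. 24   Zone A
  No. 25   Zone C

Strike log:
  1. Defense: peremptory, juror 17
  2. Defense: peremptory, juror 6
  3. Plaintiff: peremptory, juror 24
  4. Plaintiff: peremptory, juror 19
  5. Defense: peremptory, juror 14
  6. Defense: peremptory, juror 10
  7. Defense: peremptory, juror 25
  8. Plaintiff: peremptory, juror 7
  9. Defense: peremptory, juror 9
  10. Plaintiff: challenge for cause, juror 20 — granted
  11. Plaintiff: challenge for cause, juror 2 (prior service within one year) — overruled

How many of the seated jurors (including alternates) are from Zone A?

6

Removed: #6, #7, #9, #10, #14, #17, #19, #20, #24, #25.
Seated (14 incl. alternates): #1, #2, #3, #4, #5, #8, #11, #12, #13, #15, #16, #18, #21, #22.
Of those, in Zone A: #3, #4, #8, #16, #21, #22 → 6.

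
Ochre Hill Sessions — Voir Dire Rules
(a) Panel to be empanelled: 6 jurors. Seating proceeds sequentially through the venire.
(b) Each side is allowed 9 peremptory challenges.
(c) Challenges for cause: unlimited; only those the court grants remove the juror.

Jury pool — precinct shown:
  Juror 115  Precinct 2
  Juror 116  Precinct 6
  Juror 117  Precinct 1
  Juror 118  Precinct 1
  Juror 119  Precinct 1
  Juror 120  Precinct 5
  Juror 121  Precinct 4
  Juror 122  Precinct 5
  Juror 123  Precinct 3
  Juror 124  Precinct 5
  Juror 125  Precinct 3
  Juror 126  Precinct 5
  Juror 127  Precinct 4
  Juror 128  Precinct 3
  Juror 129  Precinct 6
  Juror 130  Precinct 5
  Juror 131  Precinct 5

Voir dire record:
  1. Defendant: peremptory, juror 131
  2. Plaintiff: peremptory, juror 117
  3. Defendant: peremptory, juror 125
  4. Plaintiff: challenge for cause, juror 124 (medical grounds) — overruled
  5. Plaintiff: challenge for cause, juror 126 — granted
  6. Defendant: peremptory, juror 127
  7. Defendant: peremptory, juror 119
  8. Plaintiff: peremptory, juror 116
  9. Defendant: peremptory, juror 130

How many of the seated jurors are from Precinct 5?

2

Removed: #116, #117, #119, #125, #126, #127, #130, #131.
Seated jurors 1–6: #115, #118, #120, #121, #122, #123.
Of those, in Precinct 5: #120, #122 → 2.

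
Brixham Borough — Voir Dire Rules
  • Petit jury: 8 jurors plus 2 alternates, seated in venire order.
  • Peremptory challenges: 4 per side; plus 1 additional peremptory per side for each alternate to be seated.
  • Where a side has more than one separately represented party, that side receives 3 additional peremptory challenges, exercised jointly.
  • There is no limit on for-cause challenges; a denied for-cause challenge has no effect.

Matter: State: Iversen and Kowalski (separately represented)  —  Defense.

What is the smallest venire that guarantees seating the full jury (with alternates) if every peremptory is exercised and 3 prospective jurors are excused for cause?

Seats to fill: 8 + 2 alternates = 10.
Peremptories — State: 4 + 1×2 + 3 = 9; Defense: 4 + 1×2 = 6; total 15.
For-cause removals: 3.
Minimum venire: 10 + 15 + 3 = 28.

28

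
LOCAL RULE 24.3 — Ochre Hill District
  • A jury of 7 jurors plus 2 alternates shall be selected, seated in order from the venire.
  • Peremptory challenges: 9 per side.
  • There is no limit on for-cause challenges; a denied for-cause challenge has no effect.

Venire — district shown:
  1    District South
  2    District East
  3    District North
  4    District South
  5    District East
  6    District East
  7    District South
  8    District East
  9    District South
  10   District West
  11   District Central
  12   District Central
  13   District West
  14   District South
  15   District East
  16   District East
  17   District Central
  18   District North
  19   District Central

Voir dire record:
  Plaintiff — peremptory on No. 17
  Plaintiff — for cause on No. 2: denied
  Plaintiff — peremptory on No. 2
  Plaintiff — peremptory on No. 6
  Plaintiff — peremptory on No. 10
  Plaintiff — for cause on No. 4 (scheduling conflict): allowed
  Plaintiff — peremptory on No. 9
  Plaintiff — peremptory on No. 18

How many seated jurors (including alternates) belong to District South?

3

Removed: #2, #4, #6, #9, #10, #17, #18.
Seated (9 incl. alternates): #1, #3, #5, #7, #8, #11, #12, #13, #14.
Of those, in District South: #1, #7, #14 → 3.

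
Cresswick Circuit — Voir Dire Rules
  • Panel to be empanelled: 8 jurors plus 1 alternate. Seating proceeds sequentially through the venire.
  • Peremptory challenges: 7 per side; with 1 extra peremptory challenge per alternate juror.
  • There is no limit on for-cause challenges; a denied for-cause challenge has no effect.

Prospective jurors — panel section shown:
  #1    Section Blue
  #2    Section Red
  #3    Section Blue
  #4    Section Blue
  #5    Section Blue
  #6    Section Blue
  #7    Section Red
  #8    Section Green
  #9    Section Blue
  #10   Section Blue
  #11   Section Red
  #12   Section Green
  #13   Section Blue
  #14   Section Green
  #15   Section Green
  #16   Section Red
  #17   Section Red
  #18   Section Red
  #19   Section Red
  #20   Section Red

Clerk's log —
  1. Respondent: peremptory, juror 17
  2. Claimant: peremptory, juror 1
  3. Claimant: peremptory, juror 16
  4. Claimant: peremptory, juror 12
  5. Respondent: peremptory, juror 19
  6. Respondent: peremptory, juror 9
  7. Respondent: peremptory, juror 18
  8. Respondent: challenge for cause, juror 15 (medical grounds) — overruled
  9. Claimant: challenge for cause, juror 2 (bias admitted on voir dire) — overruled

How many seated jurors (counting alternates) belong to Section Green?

1

Removed: #1, #9, #12, #16, #17, #18, #19.
Seated (9 incl. alternates): #2, #3, #4, #5, #6, #7, #8, #10, #11.
Of those, in Section Green: #8 → 1.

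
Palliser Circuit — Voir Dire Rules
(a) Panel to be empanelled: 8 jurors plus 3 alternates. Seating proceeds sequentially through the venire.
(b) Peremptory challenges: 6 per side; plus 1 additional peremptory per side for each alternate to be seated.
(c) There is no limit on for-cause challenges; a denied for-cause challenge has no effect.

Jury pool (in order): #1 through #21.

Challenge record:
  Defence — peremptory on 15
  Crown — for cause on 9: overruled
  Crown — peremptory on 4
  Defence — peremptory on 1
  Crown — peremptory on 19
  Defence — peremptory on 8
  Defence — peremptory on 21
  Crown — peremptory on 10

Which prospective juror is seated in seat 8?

Removed: #1, #4, #8, #10, #15, #19, #21. (#9 stays — for-cause denied.)
Filling seats in venire order through position 8: #2, #3, #5, #6, #7, #9, #11, #12.
So seat 8 is #12.

12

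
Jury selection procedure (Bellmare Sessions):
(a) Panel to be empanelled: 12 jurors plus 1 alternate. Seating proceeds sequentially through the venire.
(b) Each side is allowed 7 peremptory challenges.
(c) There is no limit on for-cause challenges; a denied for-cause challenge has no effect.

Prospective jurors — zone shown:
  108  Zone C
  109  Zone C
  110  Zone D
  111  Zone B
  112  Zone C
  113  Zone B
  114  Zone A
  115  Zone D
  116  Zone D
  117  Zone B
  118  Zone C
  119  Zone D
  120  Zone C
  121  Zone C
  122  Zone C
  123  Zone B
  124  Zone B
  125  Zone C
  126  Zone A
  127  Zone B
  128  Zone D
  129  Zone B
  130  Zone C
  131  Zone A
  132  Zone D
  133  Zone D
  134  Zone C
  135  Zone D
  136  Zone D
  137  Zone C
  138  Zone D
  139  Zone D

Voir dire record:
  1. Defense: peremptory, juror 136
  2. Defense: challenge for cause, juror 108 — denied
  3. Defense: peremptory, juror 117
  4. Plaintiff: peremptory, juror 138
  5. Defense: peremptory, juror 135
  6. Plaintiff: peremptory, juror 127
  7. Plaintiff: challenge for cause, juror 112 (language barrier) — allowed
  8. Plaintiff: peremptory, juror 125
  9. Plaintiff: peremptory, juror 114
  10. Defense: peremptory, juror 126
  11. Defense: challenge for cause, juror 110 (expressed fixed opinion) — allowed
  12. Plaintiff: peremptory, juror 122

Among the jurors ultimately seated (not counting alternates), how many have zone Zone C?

5

Removed: #110, #112, #114, #117, #122, #125, #126, #127, #135, #136, #138.
Seated jurors 1–12: #108, #109, #111, #113, #115, #116, #118, #119, #120, #121, #123, #124 (alternates #128 not counted).
Of those, in Zone C: #108, #109, #118, #120, #121 → 5.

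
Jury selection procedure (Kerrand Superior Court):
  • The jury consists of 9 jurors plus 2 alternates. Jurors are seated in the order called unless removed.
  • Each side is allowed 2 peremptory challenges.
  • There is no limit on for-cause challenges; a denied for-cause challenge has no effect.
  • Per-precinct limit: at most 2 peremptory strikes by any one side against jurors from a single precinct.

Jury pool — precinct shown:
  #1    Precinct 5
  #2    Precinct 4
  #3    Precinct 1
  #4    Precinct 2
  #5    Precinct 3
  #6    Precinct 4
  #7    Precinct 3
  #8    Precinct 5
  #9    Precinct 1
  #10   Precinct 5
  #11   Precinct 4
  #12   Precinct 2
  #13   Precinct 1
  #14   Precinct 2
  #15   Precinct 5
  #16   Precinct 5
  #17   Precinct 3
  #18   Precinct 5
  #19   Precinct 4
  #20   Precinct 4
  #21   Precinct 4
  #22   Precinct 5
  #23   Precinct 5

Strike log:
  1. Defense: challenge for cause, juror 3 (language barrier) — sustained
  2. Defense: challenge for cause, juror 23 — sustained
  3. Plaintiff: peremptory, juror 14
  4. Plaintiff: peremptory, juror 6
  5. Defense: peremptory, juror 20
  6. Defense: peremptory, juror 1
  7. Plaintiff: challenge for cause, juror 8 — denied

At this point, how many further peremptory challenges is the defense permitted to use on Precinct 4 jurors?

0

Defense peremptories so far: #20, #1 — 2 of 2 used, 0 left overall.
Against Precinct 4: #20 — 1 used; per-precinct cap 2 leaves 1.
Binding limit: min(0, 1) = 0.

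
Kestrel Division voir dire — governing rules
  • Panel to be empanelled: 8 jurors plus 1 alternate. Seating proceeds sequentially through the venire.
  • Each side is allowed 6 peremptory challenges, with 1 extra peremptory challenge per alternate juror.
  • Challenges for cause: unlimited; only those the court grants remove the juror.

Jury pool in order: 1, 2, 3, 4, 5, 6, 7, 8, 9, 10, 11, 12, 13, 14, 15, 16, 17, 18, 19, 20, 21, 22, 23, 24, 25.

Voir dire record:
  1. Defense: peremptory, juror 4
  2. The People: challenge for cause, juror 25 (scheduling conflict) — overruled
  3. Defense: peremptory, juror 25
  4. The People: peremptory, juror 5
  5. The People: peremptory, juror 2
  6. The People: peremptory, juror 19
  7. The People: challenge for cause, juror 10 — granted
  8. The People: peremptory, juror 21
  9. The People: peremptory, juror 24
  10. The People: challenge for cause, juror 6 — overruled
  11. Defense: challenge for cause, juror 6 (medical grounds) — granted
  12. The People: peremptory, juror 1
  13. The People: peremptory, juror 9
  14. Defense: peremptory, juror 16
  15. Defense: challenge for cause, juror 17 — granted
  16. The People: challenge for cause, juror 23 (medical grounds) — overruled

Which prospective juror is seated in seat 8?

15

Removed: #1, #2, #4, #5, #6, #9, #10, #16, #17, #19, #21, #24, #25. (#23 stays — for-cause denied.)
Seating in order: seats 1–8 → #3, #7, #8, #11, #12, #13, #14, #15; alternates → #18.
So seat 8 is #15.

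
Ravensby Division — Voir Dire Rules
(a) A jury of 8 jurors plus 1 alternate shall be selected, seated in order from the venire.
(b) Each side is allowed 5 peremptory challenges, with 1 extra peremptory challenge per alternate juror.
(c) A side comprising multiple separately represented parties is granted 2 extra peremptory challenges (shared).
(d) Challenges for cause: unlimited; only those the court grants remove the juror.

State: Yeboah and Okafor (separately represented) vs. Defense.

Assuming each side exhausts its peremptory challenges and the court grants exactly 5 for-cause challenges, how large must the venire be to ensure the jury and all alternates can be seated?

Seats to fill: 8 + 1 alternates = 9.
Peremptories — State: 5 + 1×1 + 2 = 8; Defense: 5 + 1×1 = 6; total 14.
For-cause removals: 5.
Minimum venire: 9 + 14 + 5 = 28.

28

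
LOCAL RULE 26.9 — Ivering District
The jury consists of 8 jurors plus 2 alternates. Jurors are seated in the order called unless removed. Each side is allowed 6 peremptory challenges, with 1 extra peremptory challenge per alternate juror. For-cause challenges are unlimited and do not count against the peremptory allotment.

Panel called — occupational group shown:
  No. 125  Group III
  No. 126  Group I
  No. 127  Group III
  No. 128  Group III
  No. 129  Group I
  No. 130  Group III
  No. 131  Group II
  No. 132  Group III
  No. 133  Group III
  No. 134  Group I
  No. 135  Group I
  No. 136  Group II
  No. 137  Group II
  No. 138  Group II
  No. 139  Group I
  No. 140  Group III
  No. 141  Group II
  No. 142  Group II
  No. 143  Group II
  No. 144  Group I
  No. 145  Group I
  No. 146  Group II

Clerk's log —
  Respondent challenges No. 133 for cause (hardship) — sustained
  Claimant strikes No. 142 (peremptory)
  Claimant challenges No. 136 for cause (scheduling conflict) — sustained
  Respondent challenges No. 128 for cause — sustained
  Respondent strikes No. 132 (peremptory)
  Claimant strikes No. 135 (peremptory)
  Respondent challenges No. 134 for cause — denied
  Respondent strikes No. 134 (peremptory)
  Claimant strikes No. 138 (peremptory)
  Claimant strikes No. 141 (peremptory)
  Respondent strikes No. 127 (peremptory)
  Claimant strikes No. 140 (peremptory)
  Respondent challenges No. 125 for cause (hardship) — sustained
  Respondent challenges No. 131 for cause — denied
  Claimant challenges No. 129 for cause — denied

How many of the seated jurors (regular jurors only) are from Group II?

3

Removed: #125, #127, #128, #132, #133, #134, #135, #136, #138, #140, #141, #142.
Seated jurors 1–8: #126, #129, #130, #131, #137, #139, #143, #144 (alternates #145, #146 not counted).
Of those, in Group II: #131, #137, #143 → 3.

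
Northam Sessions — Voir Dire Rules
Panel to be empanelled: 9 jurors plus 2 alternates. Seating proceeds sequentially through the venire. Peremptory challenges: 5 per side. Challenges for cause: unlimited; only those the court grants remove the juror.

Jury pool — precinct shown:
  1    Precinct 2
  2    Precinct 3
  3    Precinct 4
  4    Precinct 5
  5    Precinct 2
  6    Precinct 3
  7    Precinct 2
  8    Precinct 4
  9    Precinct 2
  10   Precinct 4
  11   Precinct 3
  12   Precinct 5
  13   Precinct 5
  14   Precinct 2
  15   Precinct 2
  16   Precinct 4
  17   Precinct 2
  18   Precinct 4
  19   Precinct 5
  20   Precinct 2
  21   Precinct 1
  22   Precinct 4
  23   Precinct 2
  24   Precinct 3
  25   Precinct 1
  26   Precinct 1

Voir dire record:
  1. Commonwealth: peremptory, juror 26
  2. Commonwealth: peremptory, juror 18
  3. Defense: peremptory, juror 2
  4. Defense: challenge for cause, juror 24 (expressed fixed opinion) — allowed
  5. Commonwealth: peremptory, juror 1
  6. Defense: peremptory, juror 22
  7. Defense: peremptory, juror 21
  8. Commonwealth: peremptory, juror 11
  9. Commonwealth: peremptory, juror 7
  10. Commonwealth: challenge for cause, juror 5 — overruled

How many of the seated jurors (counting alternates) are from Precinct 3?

Removed: #1, #2, #7, #11, #18, #21, #22, #24, #26.
Seated (11 incl. alternates): #3, #4, #5, #6, #8, #9, #10, #12, #13, #14, #15.
Of those, in Precinct 3: #6 → 1.

1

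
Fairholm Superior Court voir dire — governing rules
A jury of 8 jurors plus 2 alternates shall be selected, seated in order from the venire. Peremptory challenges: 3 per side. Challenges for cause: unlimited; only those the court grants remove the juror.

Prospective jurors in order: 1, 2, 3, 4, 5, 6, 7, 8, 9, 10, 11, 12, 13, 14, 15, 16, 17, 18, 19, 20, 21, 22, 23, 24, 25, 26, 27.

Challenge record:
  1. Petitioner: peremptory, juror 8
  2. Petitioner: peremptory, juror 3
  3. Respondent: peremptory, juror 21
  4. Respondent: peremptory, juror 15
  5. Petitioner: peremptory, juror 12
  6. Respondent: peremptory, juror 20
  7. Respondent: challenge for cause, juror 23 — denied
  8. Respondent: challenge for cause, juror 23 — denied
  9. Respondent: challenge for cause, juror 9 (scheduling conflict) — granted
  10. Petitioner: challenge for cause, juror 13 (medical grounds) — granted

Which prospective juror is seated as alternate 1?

14

Removed: #3, #8, #9, #12, #13, #15, #20, #21. (#23 stays — for-cause denied.)
Seating in order: seats 1–8 → #1, #2, #4, #5, #6, #7, #10, #11; alternates → #14, #16.
So alternate 1 is #14.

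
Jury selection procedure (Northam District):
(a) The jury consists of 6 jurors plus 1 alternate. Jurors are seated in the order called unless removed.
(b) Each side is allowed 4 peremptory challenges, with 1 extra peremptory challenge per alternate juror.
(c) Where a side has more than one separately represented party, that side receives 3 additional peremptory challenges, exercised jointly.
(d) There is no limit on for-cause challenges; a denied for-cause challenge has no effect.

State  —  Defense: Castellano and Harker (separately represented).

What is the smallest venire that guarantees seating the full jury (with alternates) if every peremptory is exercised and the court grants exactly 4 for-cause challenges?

Seats to fill: 6 + 1 alternates = 7.
Peremptories — State: 4 + 1×1 = 5; Defense: 4 + 1×1 + 3 = 8; total 13.
For-cause removals: 4.
Minimum venire: 7 + 13 + 4 = 24.

24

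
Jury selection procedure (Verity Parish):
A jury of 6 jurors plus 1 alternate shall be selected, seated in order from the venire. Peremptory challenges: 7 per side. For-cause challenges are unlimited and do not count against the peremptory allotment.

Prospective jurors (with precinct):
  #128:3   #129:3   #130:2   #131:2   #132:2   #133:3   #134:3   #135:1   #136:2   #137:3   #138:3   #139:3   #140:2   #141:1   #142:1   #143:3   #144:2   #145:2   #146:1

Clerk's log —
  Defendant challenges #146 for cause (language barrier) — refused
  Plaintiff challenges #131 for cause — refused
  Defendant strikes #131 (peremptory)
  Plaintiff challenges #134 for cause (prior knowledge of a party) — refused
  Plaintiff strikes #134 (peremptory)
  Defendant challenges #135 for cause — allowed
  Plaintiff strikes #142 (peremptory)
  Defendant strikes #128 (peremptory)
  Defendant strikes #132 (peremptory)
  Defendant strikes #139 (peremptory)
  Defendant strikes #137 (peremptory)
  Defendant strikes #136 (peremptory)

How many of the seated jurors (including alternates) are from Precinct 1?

Removed: #128, #131, #132, #134, #135, #136, #137, #139, #142.
Seated (7 incl. alternates): #129, #130, #133, #138, #140, #141, #143.
Of those, in Precinct 1: #141 → 1.

1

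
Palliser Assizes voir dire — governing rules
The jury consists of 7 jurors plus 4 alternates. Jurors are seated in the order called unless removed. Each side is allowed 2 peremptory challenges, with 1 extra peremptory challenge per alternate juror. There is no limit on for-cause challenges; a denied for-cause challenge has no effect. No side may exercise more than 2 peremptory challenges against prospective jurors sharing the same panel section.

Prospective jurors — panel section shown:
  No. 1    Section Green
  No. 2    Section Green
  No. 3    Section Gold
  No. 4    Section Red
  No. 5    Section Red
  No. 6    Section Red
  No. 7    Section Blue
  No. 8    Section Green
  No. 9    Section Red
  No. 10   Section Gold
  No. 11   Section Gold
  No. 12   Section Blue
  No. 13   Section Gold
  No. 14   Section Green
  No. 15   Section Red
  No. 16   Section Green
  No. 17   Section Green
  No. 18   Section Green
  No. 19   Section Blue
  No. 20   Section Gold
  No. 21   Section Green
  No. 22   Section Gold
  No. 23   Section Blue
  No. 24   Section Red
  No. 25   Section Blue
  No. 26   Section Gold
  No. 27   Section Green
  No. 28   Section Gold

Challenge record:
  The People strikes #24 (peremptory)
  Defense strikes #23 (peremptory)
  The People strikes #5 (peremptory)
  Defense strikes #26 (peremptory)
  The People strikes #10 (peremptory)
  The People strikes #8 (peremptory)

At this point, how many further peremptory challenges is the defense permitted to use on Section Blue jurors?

1

Defense peremptories so far: #23, #26 — 2 of 6 used, 4 left overall.
Against Section Blue: #23 — 1 used; per-section cap 2 leaves 1.
Binding limit: min(4, 1) = 1.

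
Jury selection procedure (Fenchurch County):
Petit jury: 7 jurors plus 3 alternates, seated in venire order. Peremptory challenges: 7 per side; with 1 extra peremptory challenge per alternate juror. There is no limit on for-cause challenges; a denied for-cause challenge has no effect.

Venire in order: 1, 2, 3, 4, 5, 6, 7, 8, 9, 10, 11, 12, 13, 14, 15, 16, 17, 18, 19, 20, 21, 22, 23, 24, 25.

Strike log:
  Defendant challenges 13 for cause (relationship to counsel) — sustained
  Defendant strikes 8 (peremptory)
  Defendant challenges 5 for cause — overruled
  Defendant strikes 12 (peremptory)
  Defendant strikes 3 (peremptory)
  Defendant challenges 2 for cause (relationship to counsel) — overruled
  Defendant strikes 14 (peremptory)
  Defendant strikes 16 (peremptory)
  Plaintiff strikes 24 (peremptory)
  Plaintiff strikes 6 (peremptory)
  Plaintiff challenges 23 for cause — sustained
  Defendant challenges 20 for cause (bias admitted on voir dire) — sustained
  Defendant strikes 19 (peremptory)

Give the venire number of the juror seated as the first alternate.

11

Removed: #3, #6, #8, #12, #13, #14, #16, #19, #20, #23, #24. (#2, #5 stay — for-cause denied.)
Seating in order: seats 1–7 → #1, #2, #4, #5, #7, #9, #10; alternates → #11, #15, #17.
So alternate 1 is #11.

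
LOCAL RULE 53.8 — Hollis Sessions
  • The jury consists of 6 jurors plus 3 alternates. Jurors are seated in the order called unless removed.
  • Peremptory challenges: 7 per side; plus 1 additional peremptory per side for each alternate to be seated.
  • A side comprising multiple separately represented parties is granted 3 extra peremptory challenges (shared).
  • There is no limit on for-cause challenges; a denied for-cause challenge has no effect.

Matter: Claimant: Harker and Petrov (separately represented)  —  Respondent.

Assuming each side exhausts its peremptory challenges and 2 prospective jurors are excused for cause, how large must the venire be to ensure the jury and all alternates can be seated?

Seats to fill: 6 + 3 alternates = 9.
Peremptories — Claimant: 7 + 1×3 + 3 = 13; Respondent: 7 + 1×3 = 10; total 23.
For-cause removals: 2.
Minimum venire: 9 + 23 + 2 = 34.

34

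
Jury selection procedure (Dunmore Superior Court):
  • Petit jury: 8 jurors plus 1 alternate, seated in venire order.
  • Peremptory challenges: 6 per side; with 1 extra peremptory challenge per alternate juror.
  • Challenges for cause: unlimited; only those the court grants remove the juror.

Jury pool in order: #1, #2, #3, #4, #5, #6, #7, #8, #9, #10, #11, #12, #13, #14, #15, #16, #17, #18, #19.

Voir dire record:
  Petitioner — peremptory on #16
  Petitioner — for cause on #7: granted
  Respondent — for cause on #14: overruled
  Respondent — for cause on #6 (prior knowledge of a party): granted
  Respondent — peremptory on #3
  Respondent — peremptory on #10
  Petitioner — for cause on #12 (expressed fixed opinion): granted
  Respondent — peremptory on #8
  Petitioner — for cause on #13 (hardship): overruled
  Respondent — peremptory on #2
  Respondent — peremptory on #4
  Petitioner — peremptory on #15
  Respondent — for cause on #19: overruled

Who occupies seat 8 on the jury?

18

Removed: #2, #3, #4, #6, #7, #8, #10, #12, #15, #16. (#13, #14, #19 stay — for-cause denied.)
Seating in order: seats 1–8 → #1, #5, #9, #11, #13, #14, #17, #18; alternates → #19.
So seat 8 is #18.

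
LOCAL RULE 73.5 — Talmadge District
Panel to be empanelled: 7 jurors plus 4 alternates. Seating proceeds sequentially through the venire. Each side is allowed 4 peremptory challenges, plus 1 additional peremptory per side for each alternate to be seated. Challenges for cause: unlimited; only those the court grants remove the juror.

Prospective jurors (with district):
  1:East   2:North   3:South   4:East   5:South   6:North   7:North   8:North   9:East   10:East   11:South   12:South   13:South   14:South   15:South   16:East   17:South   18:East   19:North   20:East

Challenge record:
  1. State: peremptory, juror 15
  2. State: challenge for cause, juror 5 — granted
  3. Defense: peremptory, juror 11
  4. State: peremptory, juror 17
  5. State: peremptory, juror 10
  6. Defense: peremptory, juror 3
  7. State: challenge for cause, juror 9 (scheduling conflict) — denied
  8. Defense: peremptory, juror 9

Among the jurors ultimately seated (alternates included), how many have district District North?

Removed: #3, #5, #9, #10, #11, #15, #17.
Seated (11 incl. alternates): #1, #2, #4, #6, #7, #8, #12, #13, #14, #16, #18.
Of those, in District North: #2, #6, #7, #8 → 4.

4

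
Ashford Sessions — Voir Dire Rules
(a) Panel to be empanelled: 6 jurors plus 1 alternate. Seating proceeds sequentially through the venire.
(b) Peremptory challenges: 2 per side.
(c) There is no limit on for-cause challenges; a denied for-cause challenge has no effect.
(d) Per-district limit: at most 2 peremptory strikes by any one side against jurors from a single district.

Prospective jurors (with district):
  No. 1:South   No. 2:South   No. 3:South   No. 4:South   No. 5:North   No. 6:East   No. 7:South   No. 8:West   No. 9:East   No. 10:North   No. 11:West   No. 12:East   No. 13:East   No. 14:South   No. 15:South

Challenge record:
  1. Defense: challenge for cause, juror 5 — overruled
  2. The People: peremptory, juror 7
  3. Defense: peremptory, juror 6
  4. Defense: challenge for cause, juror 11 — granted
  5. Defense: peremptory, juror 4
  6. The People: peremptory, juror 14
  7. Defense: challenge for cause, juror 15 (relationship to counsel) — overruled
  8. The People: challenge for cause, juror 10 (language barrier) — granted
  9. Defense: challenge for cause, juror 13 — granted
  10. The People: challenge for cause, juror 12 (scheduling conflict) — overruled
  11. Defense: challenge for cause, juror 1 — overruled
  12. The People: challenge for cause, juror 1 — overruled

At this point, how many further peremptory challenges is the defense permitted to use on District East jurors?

Defense peremptories so far: #6, #4 — 2 of 2 used, 0 left overall.
Against District East: #6 — 1 used; per-district cap 2 leaves 1.
Binding limit: min(0, 1) = 0.

0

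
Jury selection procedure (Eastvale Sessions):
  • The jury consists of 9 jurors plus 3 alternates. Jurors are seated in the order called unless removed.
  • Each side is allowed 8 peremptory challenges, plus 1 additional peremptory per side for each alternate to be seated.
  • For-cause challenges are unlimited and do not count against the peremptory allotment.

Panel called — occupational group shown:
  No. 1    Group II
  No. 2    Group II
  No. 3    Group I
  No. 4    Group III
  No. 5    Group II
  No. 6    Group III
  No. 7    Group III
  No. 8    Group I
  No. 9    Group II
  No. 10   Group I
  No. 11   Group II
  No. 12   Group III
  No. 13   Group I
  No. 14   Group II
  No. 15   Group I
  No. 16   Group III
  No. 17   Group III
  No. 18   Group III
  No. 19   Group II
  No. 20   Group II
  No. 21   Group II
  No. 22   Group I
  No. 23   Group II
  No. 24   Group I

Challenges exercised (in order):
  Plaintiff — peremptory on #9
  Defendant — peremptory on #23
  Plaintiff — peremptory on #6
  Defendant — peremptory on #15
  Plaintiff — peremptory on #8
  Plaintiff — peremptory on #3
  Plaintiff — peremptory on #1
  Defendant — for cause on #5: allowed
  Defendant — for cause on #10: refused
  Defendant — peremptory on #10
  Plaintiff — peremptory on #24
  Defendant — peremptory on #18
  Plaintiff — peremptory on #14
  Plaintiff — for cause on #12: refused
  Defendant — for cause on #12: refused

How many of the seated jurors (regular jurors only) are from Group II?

Removed: #1, #3, #5, #6, #8, #9, #10, #14, #15, #18, #23, #24.
Seated jurors 1–9: #2, #4, #7, #11, #12, #13, #16, #17, #19 (alternates #20, #21, #22 not counted).
Of those, in Group II: #2, #11, #19 → 3.

3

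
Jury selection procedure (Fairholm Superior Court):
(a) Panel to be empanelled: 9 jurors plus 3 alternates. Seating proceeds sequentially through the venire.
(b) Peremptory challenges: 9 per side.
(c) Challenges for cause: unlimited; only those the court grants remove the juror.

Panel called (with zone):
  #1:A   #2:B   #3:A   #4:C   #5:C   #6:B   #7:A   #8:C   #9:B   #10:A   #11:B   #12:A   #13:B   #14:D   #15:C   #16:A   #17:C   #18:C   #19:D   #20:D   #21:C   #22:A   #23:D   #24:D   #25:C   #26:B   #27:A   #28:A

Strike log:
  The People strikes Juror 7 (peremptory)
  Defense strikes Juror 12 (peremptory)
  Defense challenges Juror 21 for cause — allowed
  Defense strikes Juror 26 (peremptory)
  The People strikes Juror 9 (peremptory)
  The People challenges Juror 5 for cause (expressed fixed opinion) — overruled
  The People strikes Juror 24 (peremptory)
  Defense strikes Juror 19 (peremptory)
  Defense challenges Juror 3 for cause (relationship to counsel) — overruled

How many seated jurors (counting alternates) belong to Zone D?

Removed: #7, #9, #12, #19, #21, #24, #26.
Seated (12 incl. alternates): #1, #2, #3, #4, #5, #6, #8, #10, #11, #13, #14, #15.
Of those, in Zone D: #14 → 1.

1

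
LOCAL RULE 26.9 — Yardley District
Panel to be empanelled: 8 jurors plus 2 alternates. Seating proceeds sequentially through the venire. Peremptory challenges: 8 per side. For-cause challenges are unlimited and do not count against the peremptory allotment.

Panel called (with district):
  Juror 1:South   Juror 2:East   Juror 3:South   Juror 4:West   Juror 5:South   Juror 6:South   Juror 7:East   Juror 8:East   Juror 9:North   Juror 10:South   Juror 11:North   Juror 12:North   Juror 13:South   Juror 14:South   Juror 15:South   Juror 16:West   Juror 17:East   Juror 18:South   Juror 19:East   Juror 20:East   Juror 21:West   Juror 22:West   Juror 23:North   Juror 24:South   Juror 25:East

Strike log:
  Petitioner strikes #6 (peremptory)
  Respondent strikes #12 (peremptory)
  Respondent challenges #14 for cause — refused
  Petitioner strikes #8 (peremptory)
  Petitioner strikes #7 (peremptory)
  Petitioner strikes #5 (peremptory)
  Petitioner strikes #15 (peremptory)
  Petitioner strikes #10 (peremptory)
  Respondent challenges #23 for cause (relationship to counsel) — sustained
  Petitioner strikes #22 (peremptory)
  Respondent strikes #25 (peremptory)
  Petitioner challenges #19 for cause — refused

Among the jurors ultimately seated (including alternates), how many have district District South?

4

Removed: #5, #6, #7, #8, #10, #12, #15, #22, #23, #25.
Seated (10 incl. alternates): #1, #2, #3, #4, #9, #11, #13, #14, #16, #17.
Of those, in District South: #1, #3, #13, #14 → 4.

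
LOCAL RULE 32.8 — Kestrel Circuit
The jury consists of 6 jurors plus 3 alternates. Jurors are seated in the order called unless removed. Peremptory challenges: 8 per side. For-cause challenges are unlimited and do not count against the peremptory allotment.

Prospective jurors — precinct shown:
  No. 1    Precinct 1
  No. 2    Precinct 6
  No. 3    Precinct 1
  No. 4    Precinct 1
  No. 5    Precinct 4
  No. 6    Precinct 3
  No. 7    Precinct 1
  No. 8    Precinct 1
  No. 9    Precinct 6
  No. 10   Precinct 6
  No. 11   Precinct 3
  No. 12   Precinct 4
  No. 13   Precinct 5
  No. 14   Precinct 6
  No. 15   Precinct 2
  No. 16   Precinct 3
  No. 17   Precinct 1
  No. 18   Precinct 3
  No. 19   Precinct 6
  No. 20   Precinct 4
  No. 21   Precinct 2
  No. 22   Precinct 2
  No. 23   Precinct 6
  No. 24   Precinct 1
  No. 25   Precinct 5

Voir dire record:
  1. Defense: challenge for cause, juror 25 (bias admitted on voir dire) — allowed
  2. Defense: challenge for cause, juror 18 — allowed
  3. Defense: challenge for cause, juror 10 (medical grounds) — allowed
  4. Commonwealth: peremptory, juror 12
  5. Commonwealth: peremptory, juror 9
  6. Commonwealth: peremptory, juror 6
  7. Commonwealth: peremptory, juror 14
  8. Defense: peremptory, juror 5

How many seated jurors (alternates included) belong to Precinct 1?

Removed: #5, #6, #9, #10, #12, #14, #18, #25.
Seated (9 incl. alternates): #1, #2, #3, #4, #7, #8, #11, #13, #15.
Of those, in Precinct 1: #1, #3, #4, #7, #8 → 5.

5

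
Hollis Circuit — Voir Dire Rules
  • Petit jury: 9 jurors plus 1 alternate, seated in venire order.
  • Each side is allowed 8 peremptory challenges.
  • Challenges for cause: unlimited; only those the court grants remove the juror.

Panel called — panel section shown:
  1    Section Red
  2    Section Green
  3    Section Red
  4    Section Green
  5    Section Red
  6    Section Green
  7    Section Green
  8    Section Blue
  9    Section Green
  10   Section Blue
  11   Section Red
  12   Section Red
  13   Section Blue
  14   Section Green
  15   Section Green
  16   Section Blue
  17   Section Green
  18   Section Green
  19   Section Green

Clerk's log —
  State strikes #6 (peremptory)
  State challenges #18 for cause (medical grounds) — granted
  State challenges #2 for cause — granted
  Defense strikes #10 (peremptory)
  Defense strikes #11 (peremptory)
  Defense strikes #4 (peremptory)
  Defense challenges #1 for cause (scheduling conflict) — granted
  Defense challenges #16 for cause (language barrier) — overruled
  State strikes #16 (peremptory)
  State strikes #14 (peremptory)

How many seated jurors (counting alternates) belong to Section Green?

5

Removed: #1, #2, #4, #6, #10, #11, #14, #16, #18.
Seated (10 incl. alternates): #3, #5, #7, #8, #9, #12, #13, #15, #17, #19.
Of those, in Section Green: #7, #9, #15, #17, #19 → 5.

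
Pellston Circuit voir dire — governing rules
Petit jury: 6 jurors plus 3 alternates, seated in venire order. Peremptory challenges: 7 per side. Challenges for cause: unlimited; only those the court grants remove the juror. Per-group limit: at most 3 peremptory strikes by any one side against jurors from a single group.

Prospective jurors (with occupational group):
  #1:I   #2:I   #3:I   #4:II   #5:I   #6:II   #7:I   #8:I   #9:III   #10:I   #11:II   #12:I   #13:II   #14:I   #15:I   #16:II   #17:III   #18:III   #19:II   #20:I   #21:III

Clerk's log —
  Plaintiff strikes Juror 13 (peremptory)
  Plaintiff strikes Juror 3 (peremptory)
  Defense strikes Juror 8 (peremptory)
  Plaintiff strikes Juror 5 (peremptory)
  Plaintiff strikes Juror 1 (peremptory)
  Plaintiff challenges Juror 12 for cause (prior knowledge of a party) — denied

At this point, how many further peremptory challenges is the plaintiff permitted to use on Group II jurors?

Plaintiff peremptories so far: #13, #3, #5, #1 — 4 of 7 used, 3 left overall.
Against Group II: #13 — 1 used; per-group cap 3 leaves 2.
Binding limit: min(3, 2) = 2.

2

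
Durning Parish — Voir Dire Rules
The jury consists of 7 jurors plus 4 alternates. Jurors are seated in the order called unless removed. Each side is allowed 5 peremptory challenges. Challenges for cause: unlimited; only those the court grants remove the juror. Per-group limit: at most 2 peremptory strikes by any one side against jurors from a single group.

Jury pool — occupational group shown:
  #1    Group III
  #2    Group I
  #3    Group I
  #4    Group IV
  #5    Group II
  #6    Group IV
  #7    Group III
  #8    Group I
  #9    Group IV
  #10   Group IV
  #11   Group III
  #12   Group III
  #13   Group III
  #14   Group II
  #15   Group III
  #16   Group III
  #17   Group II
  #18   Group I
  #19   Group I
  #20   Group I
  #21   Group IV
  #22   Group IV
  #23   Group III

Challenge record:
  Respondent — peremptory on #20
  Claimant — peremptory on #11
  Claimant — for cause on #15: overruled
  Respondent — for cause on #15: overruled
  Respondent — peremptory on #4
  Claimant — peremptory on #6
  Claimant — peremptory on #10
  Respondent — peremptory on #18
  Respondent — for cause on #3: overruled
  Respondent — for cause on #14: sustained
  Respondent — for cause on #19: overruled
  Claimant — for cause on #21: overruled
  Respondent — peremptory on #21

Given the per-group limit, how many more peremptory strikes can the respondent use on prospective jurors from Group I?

Respondent peremptories so far: #20, #4, #18, #21 — 4 of 5 used, 1 left overall.
Against Group I: #20, #18 — 2 used; per-group cap 2 leaves 0.
Binding limit: min(1, 0) = 0.

0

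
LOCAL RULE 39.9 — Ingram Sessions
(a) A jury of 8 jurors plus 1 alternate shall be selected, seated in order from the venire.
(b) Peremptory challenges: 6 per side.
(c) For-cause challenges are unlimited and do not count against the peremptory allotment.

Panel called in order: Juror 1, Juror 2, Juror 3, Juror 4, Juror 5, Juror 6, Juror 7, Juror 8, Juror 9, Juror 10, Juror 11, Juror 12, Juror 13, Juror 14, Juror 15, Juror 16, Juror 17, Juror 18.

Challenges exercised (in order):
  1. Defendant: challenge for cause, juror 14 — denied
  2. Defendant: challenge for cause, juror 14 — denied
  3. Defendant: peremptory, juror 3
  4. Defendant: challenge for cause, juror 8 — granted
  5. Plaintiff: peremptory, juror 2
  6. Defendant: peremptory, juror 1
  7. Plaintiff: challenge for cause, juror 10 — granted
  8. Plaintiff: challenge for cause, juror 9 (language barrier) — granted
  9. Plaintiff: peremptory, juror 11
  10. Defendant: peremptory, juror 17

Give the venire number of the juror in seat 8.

Removed: #1, #2, #3, #8, #9, #10, #11, #17. (#14 stays — for-cause denied.)
Seating in order: seats 1–8 → #4, #5, #6, #7, #12, #13, #14, #15; alternates → #16.
So seat 8 is #15.

15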